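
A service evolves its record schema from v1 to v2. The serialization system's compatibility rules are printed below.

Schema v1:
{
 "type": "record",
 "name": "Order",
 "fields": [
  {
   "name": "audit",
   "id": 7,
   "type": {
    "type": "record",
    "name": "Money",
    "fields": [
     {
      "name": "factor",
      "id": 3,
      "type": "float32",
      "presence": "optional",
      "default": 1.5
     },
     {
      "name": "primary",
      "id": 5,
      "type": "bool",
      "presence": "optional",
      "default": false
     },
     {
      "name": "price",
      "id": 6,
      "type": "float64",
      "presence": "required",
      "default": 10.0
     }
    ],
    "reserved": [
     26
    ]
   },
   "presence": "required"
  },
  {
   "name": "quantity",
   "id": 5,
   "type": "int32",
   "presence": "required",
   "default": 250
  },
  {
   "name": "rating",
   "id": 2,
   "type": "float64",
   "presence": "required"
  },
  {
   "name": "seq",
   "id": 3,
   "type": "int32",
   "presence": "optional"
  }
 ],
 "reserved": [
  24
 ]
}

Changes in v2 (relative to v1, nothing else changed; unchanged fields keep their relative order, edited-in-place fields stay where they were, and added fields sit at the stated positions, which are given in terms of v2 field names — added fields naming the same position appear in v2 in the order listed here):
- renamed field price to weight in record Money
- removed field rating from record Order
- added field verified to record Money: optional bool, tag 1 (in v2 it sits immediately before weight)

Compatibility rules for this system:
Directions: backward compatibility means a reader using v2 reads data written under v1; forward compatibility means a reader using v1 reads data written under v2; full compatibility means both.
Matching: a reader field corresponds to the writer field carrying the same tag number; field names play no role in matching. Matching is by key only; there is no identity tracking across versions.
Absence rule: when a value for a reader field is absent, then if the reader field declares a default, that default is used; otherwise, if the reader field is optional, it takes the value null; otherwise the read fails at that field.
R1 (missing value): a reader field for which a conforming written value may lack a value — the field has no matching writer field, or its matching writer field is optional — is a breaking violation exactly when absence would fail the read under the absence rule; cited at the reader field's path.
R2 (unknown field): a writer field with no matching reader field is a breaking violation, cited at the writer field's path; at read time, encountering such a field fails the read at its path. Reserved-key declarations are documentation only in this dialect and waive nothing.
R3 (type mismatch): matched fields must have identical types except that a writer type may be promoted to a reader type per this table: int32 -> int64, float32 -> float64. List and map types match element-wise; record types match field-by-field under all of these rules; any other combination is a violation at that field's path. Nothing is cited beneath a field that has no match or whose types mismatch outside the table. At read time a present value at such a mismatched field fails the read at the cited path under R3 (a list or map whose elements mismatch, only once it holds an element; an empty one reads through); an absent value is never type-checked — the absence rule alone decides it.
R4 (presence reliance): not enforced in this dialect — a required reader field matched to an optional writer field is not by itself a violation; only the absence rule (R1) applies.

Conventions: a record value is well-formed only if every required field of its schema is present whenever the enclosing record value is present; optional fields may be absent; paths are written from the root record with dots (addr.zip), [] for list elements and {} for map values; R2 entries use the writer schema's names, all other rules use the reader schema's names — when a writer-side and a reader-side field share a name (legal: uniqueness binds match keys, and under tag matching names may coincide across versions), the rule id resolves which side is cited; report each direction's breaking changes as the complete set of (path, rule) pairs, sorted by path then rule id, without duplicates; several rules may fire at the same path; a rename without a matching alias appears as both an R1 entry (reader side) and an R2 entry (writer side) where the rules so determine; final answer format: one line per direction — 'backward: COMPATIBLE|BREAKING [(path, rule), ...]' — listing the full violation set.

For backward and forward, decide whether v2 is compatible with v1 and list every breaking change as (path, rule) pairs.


backward: BREAKING [(rating, R2)]; forward: BREAKING [(audit.verified, R2), (rating, R1)]

each type pair in Order: writer, then reader
backward analysis of Order with v2 as reader and v1 as writer:
  Money -> Money, writer required: audit aligns to audit
  int32 -> int32, writer required: quantity aligns to quantity
  int32 -> int32, writer optional: seq aligns to seq
  rating (writer side), unknown to reader
  float32 -> float32, writer optional: audit.factor aligns to audit.factor
  bool -> bool, writer optional: audit.primary aligns to audit.primary
  audit.verified: no writer match
  float64 -> float64, writer required: audit.weight aligns to audit.price
  R2 fires at rating
  backward on Order therefore BREAKING (1)
forward analysis of Order with v1 as reader and v2 as writer:
  Money -> Money, writer required: audit aligns to audit
  int32 -> int32, writer required: quantity aligns to quantity
  rating: no writer match
  int32 -> int32, writer optional: seq aligns to seq
  float32 -> float32, writer optional: audit.factor aligns to audit.factor
  bool -> bool, writer optional: audit.primary aligns to audit.primary
  float64 -> float64, writer required: audit.price aligns to audit.weight
  audit.verified (writer side), unknown to reader
  R2 fires at audit.verified
  R1 fires at rating
  forward on Order therefore BREAKING (2)


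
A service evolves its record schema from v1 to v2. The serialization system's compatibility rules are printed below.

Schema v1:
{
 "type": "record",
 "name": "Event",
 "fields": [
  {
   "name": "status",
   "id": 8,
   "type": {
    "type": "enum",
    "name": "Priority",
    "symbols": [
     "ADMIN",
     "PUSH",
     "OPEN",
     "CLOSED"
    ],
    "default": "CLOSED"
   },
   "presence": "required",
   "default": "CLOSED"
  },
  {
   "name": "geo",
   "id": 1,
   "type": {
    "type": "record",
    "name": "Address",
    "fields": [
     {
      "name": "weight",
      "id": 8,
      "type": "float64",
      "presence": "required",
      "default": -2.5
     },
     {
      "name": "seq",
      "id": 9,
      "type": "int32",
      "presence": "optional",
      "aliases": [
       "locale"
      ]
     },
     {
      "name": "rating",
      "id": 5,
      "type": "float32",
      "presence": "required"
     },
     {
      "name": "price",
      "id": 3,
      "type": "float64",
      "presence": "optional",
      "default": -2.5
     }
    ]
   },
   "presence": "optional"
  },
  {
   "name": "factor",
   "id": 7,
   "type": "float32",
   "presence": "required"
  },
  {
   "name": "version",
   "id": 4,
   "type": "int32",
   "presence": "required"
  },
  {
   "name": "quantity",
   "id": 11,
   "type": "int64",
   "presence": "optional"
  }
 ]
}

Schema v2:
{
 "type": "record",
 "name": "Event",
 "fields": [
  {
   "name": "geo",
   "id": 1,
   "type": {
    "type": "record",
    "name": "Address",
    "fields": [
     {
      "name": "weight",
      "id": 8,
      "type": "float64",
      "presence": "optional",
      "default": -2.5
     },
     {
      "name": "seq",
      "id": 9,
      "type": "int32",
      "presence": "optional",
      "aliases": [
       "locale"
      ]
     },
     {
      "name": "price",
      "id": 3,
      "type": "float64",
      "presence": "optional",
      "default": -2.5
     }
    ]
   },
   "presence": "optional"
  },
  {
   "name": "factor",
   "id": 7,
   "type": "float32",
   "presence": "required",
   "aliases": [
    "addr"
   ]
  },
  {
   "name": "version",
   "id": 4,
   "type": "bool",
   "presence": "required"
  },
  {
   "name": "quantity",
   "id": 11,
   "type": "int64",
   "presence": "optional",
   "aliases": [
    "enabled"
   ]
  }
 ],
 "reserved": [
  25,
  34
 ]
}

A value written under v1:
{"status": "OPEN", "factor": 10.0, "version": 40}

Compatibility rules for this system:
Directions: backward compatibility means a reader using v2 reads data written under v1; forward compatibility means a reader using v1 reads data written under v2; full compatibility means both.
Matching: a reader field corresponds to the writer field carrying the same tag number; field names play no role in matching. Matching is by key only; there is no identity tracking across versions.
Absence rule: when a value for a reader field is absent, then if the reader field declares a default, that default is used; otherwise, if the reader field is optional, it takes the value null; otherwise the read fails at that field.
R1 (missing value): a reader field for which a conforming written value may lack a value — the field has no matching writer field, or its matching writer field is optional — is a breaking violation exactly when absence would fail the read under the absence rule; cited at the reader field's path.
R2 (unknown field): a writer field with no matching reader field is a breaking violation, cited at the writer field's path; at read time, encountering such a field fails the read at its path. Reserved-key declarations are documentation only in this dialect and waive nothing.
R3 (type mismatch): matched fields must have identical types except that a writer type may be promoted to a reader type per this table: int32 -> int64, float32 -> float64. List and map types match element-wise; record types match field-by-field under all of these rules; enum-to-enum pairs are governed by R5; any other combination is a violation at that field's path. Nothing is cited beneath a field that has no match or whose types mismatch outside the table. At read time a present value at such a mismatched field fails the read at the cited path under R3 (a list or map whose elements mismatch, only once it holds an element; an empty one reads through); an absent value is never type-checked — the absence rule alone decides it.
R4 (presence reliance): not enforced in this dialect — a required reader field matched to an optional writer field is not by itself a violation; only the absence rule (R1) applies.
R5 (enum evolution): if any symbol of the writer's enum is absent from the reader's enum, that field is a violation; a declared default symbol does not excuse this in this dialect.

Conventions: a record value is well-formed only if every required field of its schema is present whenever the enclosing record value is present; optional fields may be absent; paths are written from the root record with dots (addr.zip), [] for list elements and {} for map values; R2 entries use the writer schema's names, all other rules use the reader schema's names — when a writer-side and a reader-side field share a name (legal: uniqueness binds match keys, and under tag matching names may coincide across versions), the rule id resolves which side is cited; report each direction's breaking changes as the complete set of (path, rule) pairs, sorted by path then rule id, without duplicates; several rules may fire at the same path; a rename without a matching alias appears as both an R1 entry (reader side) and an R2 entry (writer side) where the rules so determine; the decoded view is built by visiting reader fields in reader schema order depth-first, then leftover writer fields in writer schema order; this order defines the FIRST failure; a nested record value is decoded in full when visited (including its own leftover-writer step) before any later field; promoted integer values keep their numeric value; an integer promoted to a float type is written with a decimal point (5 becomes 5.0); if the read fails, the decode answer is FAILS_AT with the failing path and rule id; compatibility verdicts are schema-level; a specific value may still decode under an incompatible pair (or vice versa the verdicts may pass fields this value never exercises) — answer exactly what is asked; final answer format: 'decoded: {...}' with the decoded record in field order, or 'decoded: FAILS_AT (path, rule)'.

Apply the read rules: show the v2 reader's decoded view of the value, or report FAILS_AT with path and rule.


each type pair in Event: writer, then reader
decode walk for Event under reader schema v2:
  geo := null (absent, optional -> null)
  factor := 10.0
  read fails at version under R3
  => FAILS_AT (version, R3)
the rest of the Event diff is inert for this question:
  removed field rating from record Address -> changes Event's schema-level verdicts only — the decode of this value is the same
  removed field status from record Event -> changes Event's schema-level verdicts only — the decode of this value is the same
  field weight in record Address: required changed to optional -> no rule fires on it and the decoded Event view is identical with or without it

decoded: FAILS_AT (version, R3)


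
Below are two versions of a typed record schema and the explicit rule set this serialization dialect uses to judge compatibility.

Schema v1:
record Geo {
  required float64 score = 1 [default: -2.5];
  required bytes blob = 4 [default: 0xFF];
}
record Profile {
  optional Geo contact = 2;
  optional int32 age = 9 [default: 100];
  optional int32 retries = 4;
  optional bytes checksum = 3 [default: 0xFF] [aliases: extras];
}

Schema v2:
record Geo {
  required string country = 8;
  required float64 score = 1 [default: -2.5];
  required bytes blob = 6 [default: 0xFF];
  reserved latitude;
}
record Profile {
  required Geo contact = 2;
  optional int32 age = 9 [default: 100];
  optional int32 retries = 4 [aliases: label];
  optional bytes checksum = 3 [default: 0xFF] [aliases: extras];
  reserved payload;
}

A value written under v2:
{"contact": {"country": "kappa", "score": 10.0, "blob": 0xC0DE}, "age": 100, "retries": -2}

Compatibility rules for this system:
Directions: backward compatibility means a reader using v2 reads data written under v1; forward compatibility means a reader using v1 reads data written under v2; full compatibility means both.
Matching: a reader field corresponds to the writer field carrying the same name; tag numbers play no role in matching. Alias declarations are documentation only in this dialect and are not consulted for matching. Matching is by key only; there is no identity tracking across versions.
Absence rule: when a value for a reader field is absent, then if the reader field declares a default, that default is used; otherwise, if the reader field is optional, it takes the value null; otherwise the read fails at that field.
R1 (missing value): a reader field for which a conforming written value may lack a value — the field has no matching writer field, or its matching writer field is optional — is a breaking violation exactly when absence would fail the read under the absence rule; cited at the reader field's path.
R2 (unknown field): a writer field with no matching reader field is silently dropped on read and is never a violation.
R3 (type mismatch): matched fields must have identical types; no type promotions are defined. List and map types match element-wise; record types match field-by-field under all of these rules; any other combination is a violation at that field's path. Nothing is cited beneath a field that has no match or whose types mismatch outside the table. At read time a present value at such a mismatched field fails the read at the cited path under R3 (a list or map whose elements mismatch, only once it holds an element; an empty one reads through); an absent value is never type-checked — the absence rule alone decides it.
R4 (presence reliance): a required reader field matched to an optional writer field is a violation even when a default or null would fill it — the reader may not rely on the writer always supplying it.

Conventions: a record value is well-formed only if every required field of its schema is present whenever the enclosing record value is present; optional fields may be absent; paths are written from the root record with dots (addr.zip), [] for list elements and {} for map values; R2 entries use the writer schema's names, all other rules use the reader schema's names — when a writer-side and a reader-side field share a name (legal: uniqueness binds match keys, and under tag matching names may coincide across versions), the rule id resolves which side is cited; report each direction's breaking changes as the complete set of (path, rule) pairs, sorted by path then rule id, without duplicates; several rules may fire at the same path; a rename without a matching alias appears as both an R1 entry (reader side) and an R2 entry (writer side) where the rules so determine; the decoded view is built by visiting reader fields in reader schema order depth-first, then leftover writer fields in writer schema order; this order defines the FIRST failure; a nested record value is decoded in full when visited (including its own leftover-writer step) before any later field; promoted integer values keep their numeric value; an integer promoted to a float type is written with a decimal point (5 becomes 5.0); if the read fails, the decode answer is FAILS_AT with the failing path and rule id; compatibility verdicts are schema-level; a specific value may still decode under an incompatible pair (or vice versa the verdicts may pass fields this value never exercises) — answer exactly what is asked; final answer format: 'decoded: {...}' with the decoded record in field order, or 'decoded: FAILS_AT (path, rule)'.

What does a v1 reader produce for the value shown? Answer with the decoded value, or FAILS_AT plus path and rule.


decoded: {"contact": {"score": 10.0, "blob": 0xC0DE}, "age": 100, "retries": -2, "checksum": 0xFF}

each type pair in Profile: writer, then reader
migrating the Profile value to v1:
  contact.score := 10.0
  contact.blob := 0xC0DE
  writer contact.country: unknown -> dropped
  age := 100
  retries := -2
  checksum := 0xFF (absent -> default)
  => decoded: {"contact": {"score": 10.0, "blob": 0xC0DE}, "age": 100, "retries": -2, "checksum": 0xFF}
the rest of the Profile diff is inert for this question:
  field contact in record Profile: optional changed to required -> changes Profile's schema-level verdicts only — the decode of this value is the same
  field blob in record Geo: tag 4 changed to 6 -> no rule fires on it and the decoded Profile view is identical with or without it
  added field country to record Geo: required string, tag 8 (in v2 it sits immediately before score) -> changes Profile's schema-level verdicts only — the decode of this value is the same


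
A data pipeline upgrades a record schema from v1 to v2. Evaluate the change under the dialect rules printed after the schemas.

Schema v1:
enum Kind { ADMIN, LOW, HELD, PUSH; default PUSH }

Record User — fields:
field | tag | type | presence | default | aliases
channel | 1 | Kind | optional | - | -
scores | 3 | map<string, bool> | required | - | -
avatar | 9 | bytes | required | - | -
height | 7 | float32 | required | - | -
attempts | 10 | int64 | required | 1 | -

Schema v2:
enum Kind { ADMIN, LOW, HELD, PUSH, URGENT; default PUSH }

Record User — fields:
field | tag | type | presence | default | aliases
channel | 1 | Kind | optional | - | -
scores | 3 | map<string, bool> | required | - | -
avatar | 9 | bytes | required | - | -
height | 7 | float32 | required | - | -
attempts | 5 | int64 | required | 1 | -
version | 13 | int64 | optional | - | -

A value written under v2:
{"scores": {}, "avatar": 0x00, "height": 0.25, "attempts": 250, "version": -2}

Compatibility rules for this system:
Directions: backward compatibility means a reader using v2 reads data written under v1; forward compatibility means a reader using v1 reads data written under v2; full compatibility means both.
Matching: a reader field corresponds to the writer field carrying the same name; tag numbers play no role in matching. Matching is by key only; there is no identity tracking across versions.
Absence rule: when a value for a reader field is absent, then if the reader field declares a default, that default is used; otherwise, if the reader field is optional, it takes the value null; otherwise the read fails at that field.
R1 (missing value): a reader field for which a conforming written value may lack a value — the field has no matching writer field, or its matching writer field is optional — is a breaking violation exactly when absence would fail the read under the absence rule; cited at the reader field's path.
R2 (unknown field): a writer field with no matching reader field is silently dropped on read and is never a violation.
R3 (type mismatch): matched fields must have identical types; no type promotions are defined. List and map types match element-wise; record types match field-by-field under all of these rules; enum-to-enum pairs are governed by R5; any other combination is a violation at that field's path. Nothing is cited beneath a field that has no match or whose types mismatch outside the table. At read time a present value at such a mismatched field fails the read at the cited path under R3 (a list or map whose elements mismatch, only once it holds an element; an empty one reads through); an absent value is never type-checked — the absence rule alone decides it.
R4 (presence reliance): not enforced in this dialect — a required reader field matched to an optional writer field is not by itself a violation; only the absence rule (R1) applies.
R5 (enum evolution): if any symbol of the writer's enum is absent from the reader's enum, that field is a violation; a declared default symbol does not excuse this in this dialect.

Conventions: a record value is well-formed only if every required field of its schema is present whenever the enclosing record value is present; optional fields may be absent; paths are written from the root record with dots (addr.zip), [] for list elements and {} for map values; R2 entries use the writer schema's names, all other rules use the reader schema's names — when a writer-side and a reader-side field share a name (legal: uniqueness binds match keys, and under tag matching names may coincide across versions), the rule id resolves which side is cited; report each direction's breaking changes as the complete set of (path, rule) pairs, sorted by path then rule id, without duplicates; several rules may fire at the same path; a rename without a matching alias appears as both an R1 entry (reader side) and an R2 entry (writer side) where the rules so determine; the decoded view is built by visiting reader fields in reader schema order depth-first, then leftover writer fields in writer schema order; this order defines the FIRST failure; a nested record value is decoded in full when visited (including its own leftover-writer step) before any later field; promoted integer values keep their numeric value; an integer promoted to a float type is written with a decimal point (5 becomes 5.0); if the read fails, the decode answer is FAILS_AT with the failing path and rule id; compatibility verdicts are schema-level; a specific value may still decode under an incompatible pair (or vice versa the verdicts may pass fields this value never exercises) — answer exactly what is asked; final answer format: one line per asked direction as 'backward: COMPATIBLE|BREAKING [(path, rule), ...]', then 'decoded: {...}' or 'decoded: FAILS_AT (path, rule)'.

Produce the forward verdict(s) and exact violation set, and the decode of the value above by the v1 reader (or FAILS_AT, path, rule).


forward: BREAKING [(channel, R5)]; decoded: {"channel": null, "scores": {}, "avatar": 0x00, "height": 0.25, "attempts": 250}

each type pair in User: writer, then reader
forward for User (reader v1, writer v2):
  Kind -> Kind, writer optional: channel aligns to channel
  map<string, bool> -> map<string, bool>, writer required: scores aligns to scores
  bytes -> bytes, writer required: avatar aligns to avatar
  float32 -> float32, writer required: height aligns to height
  int64 -> int64, writer required: attempts aligns to attempts
  leftover writer field: version
  violation R5 at channel
  => forward verdict for User: BREAKING, 1 violation(s)
decode walk for User under reader schema v1:
  channel := null (absent, optional -> null)
  scores := {}
  avatar := 0x00
  height := 0.25
  attempts := 250
  writer version: unknown -> dropped
  => decoded: {"channel": null, "scores": {}, "avatar": 0x00, "height": 0.25, "attempts": 250}
the other User changes do not affect what is asked:
  field attempts in record User: tag 10 changed to 5 -> no rule fires on it in User's dialect; the asked verdict holds
  added field version to record User: optional int64, tag 13 (in v2 it sits last) -> no rule fires on it in User's dialect; the asked verdict holds


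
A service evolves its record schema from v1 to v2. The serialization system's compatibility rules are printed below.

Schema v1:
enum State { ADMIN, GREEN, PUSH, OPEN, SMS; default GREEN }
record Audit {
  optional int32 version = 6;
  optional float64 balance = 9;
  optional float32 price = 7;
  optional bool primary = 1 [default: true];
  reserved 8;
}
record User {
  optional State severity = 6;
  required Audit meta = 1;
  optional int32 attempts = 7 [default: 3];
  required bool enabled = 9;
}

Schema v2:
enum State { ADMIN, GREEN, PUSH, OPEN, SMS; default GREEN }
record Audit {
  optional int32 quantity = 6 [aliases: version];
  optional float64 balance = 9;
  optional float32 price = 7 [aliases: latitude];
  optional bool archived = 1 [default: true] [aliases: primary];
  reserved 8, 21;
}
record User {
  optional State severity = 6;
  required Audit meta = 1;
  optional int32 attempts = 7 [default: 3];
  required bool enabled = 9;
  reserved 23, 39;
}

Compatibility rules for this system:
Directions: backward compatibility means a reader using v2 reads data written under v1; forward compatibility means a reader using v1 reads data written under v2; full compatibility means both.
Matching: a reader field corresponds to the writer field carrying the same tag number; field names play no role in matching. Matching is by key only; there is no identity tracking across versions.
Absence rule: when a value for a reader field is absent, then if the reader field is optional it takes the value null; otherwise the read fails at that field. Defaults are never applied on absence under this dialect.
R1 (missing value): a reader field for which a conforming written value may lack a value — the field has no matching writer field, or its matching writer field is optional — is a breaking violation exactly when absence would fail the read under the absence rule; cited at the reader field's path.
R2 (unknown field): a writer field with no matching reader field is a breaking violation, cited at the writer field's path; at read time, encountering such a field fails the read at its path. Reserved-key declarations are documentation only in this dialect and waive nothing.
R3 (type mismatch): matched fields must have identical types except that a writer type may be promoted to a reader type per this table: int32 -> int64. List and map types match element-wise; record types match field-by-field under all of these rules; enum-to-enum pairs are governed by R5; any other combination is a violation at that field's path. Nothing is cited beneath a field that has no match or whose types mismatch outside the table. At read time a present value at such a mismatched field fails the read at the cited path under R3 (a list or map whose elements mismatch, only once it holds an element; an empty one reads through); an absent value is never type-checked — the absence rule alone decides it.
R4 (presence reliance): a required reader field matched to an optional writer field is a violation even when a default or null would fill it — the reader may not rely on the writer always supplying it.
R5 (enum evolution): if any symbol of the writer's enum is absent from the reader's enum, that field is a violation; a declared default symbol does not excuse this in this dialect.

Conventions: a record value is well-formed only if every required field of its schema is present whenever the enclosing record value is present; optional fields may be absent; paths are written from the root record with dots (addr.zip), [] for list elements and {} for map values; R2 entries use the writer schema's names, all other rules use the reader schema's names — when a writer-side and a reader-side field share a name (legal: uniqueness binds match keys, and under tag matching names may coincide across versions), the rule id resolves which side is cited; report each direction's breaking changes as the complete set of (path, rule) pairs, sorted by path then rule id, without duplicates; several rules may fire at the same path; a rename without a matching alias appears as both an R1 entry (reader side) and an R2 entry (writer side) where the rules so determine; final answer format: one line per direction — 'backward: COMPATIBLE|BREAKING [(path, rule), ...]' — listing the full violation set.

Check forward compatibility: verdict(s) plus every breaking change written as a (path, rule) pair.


forward: COMPATIBLE []

in User below, arrows point writer -> reader
forward analysis of User with v1 as reader and v2 as writer:
  severity: State -> State, writer optional; from severity
  meta: Audit -> Audit, writer required; from meta
  attempts: int32 -> int32, writer optional; from attempts
  enabled: bool -> bool, writer required; from enabled
  meta.version: int32 -> int32, writer optional; from meta.quantity
  meta.balance: float64 -> float64, writer optional; from meta.balance
  meta.price: float32 -> float32, writer optional; from meta.price
  meta.primary: bool -> bool, writer optional; from meta.archived
  => no violations; forward on User: COMPATIBLE
the rest of the User diff is inert for this question:
  renamed field primary to archived in record Audit (alias primary declared on the renamed field) -> fires no rule on User, leaving the asked answer as it is
  renamed field version to quantity in record Audit (alias version declared on the renamed field) -> fires no rule on User, leaving the asked answer as it is


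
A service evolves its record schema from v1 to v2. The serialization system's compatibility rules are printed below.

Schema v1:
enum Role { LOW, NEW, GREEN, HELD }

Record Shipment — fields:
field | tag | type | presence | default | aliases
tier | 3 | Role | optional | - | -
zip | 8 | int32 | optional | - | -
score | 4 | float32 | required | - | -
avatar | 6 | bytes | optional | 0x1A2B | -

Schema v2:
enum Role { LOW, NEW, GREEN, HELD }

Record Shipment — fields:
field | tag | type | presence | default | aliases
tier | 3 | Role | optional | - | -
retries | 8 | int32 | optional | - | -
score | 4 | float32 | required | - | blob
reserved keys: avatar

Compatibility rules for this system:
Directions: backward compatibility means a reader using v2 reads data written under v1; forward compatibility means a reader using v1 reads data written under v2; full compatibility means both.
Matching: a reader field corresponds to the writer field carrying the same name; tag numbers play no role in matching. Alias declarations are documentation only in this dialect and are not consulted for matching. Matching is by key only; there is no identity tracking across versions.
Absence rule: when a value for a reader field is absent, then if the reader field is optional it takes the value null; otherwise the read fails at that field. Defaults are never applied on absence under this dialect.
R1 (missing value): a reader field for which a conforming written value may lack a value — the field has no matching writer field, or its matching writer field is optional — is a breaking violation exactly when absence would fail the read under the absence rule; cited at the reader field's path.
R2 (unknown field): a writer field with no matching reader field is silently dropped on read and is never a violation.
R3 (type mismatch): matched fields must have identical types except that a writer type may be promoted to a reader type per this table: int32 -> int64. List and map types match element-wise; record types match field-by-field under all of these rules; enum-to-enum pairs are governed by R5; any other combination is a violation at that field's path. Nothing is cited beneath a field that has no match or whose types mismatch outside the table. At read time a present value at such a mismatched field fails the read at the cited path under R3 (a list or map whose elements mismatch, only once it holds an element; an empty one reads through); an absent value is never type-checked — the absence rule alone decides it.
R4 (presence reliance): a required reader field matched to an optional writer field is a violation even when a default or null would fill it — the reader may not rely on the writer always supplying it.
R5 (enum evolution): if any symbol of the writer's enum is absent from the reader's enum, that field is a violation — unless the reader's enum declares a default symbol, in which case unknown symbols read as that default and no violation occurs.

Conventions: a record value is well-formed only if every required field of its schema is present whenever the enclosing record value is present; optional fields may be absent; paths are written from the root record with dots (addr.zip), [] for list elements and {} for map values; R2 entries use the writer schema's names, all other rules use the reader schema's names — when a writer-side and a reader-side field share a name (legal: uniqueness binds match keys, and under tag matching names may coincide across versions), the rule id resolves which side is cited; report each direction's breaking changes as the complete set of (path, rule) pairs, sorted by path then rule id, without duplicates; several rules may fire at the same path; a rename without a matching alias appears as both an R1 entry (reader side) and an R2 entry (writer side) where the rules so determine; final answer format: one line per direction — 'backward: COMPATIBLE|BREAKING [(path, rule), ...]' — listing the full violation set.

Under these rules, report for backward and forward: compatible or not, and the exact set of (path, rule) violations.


backward: COMPATIBLE []; forward: COMPATIBLE []

in Shipment below, arrows point writer -> reader
backward analysis of Shipment with v2 as reader and v1 as writer:
  writer optional, Role -> Role: reader tier maps from writer tier
  no writer field matches reader retries
  writer required, float32 -> float32: reader score maps from writer score
  writer field zip has no reader counterpart
  writer field avatar has no reader counterpart
  => backward: COMPATIBLE
forward analysis of Shipment with v1 as reader and v2 as writer:
  writer optional, Role -> Role: reader tier maps from writer tier
  no writer field matches reader zip
  writer required, float32 -> float32: reader score maps from writer score
  no writer field matches reader avatar
  writer field retries has no reader counterpart
  => forward: COMPATIBLE


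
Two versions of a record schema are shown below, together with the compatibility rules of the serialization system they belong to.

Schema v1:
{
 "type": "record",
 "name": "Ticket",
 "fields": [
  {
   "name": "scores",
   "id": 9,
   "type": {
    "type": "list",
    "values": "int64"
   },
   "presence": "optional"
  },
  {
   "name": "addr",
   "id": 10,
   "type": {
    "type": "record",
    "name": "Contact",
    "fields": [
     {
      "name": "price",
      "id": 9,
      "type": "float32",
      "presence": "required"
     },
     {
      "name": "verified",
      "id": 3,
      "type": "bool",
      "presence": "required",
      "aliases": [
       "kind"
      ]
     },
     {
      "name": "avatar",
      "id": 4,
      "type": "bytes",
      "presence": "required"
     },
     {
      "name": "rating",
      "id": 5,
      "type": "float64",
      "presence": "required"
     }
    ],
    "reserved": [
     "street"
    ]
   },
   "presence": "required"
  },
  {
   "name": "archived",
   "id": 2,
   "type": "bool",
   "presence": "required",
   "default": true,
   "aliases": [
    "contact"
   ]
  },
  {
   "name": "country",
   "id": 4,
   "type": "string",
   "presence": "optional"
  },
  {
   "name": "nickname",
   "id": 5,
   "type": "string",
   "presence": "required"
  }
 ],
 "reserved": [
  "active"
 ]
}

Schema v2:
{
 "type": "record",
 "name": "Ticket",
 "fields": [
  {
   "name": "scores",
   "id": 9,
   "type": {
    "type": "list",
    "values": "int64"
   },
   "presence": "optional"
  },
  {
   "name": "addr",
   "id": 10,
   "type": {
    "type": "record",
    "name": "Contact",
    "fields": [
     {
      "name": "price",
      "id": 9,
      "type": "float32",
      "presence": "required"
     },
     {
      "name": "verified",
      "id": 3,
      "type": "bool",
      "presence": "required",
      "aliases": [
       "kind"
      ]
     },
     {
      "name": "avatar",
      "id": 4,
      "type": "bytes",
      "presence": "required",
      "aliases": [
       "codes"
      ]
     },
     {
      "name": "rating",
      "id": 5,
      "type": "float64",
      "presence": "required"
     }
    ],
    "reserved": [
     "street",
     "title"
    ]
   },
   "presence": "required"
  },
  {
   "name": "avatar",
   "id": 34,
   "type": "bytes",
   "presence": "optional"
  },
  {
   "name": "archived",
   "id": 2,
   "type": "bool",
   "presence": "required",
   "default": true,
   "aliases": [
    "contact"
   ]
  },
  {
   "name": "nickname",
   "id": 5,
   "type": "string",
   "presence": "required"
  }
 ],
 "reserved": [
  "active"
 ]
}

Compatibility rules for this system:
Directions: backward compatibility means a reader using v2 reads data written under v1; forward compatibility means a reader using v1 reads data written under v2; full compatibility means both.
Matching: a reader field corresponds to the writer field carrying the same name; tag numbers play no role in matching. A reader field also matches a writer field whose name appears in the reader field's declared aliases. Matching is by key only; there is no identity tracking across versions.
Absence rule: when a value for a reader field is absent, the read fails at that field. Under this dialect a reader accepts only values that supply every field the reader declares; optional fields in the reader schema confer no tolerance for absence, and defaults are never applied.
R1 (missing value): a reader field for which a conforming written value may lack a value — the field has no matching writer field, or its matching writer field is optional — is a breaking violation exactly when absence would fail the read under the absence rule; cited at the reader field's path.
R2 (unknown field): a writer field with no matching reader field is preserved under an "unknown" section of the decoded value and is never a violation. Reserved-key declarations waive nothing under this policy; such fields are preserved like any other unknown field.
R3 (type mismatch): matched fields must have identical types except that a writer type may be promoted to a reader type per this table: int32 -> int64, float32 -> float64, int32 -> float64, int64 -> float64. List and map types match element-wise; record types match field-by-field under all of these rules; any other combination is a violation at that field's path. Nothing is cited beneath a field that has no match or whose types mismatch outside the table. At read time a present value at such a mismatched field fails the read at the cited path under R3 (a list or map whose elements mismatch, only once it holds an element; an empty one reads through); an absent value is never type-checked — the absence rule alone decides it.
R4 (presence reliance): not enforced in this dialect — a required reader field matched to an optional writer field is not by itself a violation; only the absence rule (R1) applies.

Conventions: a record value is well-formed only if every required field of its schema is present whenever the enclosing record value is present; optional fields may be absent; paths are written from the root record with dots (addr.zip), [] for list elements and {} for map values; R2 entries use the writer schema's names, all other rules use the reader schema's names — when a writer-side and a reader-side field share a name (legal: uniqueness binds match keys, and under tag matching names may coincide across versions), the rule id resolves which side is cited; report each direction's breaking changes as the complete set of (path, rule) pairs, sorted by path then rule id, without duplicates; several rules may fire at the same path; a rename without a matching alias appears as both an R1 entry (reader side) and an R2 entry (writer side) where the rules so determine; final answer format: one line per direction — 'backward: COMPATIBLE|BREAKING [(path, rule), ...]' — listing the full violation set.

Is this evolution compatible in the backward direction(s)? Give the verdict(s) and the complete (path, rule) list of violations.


each type pair in Ticket: writer, then reader
backward pass over Ticket, reader schema v2, writer schema v1:
  scores: paired with writer scores (list<int64> -> list<int64>; writer optional)
  addr: paired with writer addr (Contact -> Contact; writer required)
  avatar: no writer match
  archived: paired with writer archived (bool -> bool; writer required)
  nickname: paired with writer nickname (string -> string; writer required)
  country (writer side), unknown to reader
  addr.price: paired with writer addr.price (float32 -> float32; writer required)
  addr.verified: paired with writer addr.verified (bool -> bool; writer required)
  addr.avatar: paired with writer addr.avatar (bytes -> bytes; writer required)
  addr.rating: paired with writer addr.rating (float64 -> float64; writer required)
  rule R1 violated at avatar
  rule R1 violated at scores
  => backward verdict for Ticket: BREAKING, 2 violation(s)

backward: BREAKING [(avatar, R1), (scores, R1)]
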